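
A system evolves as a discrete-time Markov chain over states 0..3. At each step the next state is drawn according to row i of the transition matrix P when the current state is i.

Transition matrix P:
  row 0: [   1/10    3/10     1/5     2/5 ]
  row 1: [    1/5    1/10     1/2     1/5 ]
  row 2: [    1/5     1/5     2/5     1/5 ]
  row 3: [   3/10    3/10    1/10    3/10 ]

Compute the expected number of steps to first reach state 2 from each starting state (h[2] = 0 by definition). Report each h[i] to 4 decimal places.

First-step conditioning: h[2] = 0; for i ≠ 2, h[i] = 1 + Σ_k P[i][k]·h[k].
  h[0] = 1 + 1/10·h[0] + 3/10·h[1] + 2/5·h[3]
  h[1] = 1 + 1/5·h[0] + 1/10·h[1] + 1/5·h[3]
  h[3] = 1 + 3/10·h[0] + 3/10·h[1] + 3/10·h[3]
Solving the 3×3 linear system over states ≠ 2 gives exactly h = [440/107, 970/321, 0, 480/107] (h[2] = 0 is the target).

h = [4.1121, 3.0218, 0.0000, 4.4860]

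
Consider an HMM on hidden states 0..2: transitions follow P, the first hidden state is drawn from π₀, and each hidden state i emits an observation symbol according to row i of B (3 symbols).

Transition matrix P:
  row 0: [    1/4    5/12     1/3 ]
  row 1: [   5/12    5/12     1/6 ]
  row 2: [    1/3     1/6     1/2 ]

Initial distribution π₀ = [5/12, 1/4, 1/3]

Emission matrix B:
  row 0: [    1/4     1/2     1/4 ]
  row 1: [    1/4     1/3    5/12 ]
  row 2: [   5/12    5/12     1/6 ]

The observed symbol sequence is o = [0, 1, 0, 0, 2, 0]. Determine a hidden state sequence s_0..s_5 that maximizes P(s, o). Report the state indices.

t=0: δ = [1.042e-01, 6.250e-02, 1.389e-01]  (obs o_0=0)
t=1: δ = [2.315e-02, 1.447e-02, 2.894e-02]  ψ = [2, 0, 2]  (obs o_1=1)
t=2: δ = [2.411e-03, 2.411e-03, 6.028e-03]  ψ = [2, 0, 2]  (obs o_2=0)
t=3: δ = [5.023e-04, 2.512e-04, 1.256e-03]  ψ = [2, 0, 2]  (obs o_3=0)
t=4: δ = [1.047e-04, 8.721e-05, 1.047e-04]  ψ = [2, 0, 2]  (obs o_4=2)
t=5: δ = [9.085e-06, 1.090e-05, 2.180e-05]  ψ = [1, 0, 2]  (obs o_5=0)
backtrack: best end state = 2; path = [2, 2, 2, 2, 2, 2]

path = [2, 2, 2, 2, 2, 2]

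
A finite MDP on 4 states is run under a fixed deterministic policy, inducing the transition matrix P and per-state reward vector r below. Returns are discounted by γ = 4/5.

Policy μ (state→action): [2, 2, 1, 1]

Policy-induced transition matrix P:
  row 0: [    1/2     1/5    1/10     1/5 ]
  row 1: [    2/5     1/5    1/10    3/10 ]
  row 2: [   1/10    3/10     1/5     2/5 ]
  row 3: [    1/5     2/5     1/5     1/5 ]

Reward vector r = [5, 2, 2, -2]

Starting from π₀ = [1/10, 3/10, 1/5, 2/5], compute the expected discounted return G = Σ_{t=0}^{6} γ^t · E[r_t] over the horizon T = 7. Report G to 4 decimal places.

t=0: π = [0.1000, 0.3000, 0.2000, 0.4000], E[r] = 0.7000, γ^t·E[r] = 0.700000, running G = 0.700000
t=1: π = [0.2700, 0.3000, 0.1600, 0.2700], E[r] = 1.7300, γ^t·E[r] = 1.384000, running G = 2.084000
t=2: π = [0.3250, 0.2700, 0.1430, 0.2620], E[r] = 1.9270, γ^t·E[r] = 1.233280, running G = 3.317280
t=3: π = [0.3372, 0.2667, 0.1405, 0.2556], E[r] = 1.9892, γ^t·E[r] = 1.018470, running G = 4.335750
t=4: π = [0.3405, 0.2652, 0.1396, 0.2548], E[r] = 2.0023, γ^t·E[r] = 0.820130, running G = 5.155880
t=5: π = [0.3412, 0.2649, 0.1394, 0.2544], E[r] = 2.0059, γ^t·E[r] = 0.657283, running G = 5.813163
t=6: π = [0.3414, 0.2648, 0.1394, 0.2544], E[r] = 2.0067, γ^t·E[r] = 0.526041, running G = 6.339204

G = 6.3392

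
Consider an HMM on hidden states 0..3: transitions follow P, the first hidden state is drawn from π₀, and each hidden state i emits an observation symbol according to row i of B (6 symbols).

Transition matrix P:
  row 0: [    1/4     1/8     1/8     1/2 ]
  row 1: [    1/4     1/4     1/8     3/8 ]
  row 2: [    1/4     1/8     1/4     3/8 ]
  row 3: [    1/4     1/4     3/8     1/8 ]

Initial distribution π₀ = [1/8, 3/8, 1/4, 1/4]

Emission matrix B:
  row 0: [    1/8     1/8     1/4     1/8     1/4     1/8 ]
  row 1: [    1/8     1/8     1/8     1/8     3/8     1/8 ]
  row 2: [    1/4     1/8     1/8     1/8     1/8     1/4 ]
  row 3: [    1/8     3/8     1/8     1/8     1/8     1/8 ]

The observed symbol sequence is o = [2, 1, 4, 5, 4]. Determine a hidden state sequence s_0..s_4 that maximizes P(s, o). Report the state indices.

path = [1, 3, 1, 3, 1]

t=0: δ = [3.125e-02, 4.688e-02, 3.125e-02, 3.125e-02]  (obs o_0=2)
t=1: δ = [1.465e-03, 1.465e-03, 1.465e-03, 6.592e-03]  ψ = [1, 1, 3, 1]  (obs o_1=1)
t=2: δ = [4.120e-04, 6.180e-04, 3.090e-04, 1.030e-04]  ψ = [3, 3, 3, 3]  (obs o_2=4)
t=3: δ = [1.931e-05, 1.931e-05, 1.931e-05, 2.897e-05]  ψ = [1, 1, 1, 1]  (obs o_3=5)
t=4: δ = [1.810e-06, 2.716e-06, 1.358e-06, 1.207e-06]  ψ = [3, 3, 3, 0]  (obs o_4=4)
backtrack: best end state = 1; path = [1, 3, 1, 3, 1]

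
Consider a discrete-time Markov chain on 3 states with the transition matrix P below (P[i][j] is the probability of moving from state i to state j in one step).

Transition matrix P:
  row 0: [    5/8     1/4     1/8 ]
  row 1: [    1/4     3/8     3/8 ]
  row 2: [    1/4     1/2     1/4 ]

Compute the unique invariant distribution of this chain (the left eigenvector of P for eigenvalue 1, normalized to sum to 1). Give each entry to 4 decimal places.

π = [0.4000, 0.3556, 0.2444]

Balance equations π_j = Σ_i π_i·P[i][j]:
  π_0 = 5/8·π_0 + 1/4·π_1 + 1/4·π_2
  π_1 = 1/4·π_0 + 3/8·π_1 + 1/2·π_2
  normalize: π_0 + π_1 + π_2 = 1
Solving the linear system gives exactly π = [2/5, 16/45, 11/45].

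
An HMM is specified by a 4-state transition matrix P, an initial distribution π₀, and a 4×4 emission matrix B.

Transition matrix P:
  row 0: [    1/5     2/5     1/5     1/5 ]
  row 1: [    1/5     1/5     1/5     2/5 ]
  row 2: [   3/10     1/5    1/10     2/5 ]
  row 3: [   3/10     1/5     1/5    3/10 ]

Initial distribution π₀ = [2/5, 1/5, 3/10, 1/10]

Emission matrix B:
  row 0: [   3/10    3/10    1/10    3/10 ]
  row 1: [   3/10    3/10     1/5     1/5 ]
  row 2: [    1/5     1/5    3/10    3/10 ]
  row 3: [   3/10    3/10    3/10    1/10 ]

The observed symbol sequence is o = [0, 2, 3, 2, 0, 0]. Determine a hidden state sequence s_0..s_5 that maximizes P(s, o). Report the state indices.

t=0: δ = [1.200e-01, 6.000e-02, 6.000e-02, 3.000e-02]  (obs o_0=0)
t=1: δ = [2.400e-03, 9.600e-03, 7.200e-03, 7.200e-03]  ψ = [0, 0, 0, 0]  (obs o_1=2)
t=2: δ = [6.480e-04, 3.840e-04, 5.760e-04, 3.840e-04]  ψ = [2, 1, 1, 1]  (obs o_2=3)
t=3: δ = [1.728e-05, 5.184e-05, 3.888e-05, 6.912e-05]  ψ = [2, 0, 0, 2]  (obs o_3=2)
t=4: δ = [6.221e-06, 4.147e-06, 2.765e-06, 6.221e-06]  ψ = [3, 3, 3, 1]  (obs o_4=0)
t=5: δ = [5.599e-07, 7.465e-07, 2.488e-07, 5.599e-07]  ψ = [3, 0, 0, 3]  (obs o_5=0)
backtrack: best end state = 1; path = [0, 1, 2, 3, 0, 1]

path = [0, 1, 2, 3, 0, 1]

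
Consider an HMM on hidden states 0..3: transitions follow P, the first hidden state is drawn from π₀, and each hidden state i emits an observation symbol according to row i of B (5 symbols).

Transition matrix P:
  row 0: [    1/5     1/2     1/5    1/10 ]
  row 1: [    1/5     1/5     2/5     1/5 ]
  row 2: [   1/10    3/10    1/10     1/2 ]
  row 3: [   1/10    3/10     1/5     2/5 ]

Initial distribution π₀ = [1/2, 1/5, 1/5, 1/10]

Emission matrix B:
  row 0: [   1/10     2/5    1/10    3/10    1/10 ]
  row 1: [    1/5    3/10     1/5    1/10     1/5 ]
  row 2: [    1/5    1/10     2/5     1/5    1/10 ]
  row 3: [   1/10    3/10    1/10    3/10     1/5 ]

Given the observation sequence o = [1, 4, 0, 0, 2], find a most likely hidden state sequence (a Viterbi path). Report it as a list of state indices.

t=0: δ = [2.000e-01, 6.000e-02, 2.000e-02, 3.000e-02]  (obs o_0=1)
t=1: δ = [4.000e-03, 2.000e-02, 4.000e-03, 4.000e-03]  ψ = [0, 0, 0, 0]  (obs o_1=4)
t=2: δ = [4.000e-04, 8.000e-04, 1.600e-03, 4.000e-04]  ψ = [1, 1, 1, 1]  (obs o_2=0)
t=3: δ = [1.600e-05, 9.600e-05, 6.400e-05, 8.000e-05]  ψ = [1, 2, 1, 2]  (obs o_3=0)
t=4: δ = [1.920e-06, 4.800e-06, 1.536e-05, 3.200e-06]  ψ = [1, 3, 1, 2]  (obs o_4=2)
backtrack: best end state = 2; path = [0, 1, 2, 1, 2]

path = [0, 1, 2, 1, 2]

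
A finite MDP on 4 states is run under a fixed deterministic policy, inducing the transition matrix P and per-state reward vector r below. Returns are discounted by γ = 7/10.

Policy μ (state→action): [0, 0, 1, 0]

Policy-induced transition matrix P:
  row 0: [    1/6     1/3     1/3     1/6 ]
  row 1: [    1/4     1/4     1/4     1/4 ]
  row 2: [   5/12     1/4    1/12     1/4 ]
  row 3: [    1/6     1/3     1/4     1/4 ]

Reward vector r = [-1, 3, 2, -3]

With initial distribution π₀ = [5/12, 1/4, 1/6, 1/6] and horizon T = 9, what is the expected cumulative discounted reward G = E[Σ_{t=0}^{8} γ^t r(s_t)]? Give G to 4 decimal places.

t=0: π = [0.4167, 0.2500, 0.1667, 0.1667], E[r] = 0.1667, γ^t·E[r] = 0.166667, running G = 0.166667
t=1: π = [0.2292, 0.2986, 0.2569, 0.2153], E[r] = 0.5347, γ^t·E[r] = 0.374306, running G = 0.540972
t=2: π = [0.2558, 0.2870, 0.2263, 0.2309], E[r] = 0.3652, γ^t·E[r] = 0.178929, running G = 0.719902
t=3: π = [0.2472, 0.2906, 0.2336, 0.2287], E[r] = 0.4057, γ^t·E[r] = 0.139145, running G = 0.859047
t=4: π = [0.2493, 0.2897, 0.2317, 0.2294], E[r] = 0.3948, γ^t·E[r] = 0.094790, running G = 0.953837
t=5: π = [0.2487, 0.2899, 0.2322, 0.2292], E[r] = 0.3976, γ^t·E[r] = 0.066824, running G = 1.020661
t=6: π = [0.2489, 0.2898, 0.2320, 0.2293], E[r] = 0.3969, γ^t·E[r] = 0.046691, running G = 1.067352
t=7: π = [0.2488, 0.2898, 0.2321, 0.2293], E[r] = 0.3971, γ^t·E[r] = 0.032699, running G = 1.100051
t=8: π = [0.2488, 0.2898, 0.2321, 0.2293], E[r] = 0.3970, γ^t·E[r] = 0.022887, running G = 1.122938

G = 1.1229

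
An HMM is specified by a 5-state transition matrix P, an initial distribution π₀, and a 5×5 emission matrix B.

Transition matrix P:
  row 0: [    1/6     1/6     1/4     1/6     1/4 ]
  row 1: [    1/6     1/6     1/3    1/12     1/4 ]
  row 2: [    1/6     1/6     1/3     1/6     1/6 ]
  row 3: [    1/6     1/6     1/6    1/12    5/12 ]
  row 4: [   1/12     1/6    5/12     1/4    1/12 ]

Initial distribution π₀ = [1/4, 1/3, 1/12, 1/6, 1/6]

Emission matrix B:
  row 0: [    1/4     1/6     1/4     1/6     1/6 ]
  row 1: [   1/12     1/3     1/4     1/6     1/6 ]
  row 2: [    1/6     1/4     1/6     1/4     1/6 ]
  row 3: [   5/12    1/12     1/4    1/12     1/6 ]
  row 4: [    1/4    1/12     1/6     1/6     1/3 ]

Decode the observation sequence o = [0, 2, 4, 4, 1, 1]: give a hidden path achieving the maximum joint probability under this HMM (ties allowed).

path = [3, 4, 3, 4, 2, 2]

t=0: δ = [6.250e-02, 2.778e-02, 1.389e-02, 6.944e-02, 4.167e-02]  (obs o_0=0)
t=1: δ = [2.894e-03, 2.894e-03, 2.894e-03, 2.604e-03, 4.823e-03]  ψ = [3, 3, 4, 0, 3]  (obs o_1=2)
t=2: δ = [8.038e-05, 1.340e-04, 3.349e-04, 2.009e-04, 3.617e-04]  ψ = [0, 4, 4, 4, 3]  (obs o_2=4)
t=3: δ = [9.303e-06, 1.005e-05, 2.512e-05, 1.507e-05, 2.791e-05]  ψ = [2, 4, 4, 4, 3]  (obs o_3=4)
t=4: δ = [6.977e-07, 1.550e-06, 2.907e-06, 5.814e-07, 5.233e-07]  ψ = [2, 4, 4, 4, 3]  (obs o_4=1)
t=5: δ = [8.075e-08, 1.615e-07, 2.423e-07, 4.038e-08, 4.038e-08]  ψ = [2, 2, 2, 2, 2]  (obs o_5=1)
backtrack: best end state = 2; path = [3, 4, 3, 4, 2, 2]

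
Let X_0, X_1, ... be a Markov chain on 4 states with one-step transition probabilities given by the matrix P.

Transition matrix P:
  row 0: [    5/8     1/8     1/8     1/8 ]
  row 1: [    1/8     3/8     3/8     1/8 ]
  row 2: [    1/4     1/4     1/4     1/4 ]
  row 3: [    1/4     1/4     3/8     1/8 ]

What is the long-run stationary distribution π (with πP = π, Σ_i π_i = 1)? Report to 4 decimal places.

Balance equations π_j = Σ_i π_i·P[i][j]:
  π_0 = 5/8·π_0 + 1/8·π_1 + 1/4·π_2 + 1/4·π_3
  π_1 = 1/8·π_0 + 3/8·π_1 + 1/4·π_2 + 1/4·π_3
  π_2 = 1/8·π_0 + 3/8·π_1 + 1/4·π_2 + 3/8·π_3
  normalize: π_0 + π_1 + π_2 + π_3 = 1
Solving the linear system gives exactly π = [6/17, 4/17, 13/51, 8/51].

π = [0.3529, 0.2353, 0.2549, 0.1569]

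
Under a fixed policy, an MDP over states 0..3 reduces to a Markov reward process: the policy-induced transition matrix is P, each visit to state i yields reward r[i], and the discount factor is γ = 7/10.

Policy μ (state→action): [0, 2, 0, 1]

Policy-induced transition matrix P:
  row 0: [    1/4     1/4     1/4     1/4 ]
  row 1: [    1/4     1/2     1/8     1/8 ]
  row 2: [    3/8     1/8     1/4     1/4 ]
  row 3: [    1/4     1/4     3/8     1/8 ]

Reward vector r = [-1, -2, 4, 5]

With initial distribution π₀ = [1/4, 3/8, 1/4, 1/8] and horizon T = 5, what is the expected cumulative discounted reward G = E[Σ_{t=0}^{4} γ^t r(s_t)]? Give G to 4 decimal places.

t=0: π = [0.2500, 0.3750, 0.2500, 0.1250], E[r] = 0.6250, γ^t·E[r] = 0.625000, running G = 0.625000
t=1: π = [0.2813, 0.3125, 0.2188, 0.1875], E[r] = 0.9063, γ^t·E[r] = 0.634375, running G = 1.259375
t=2: π = [0.2773, 0.3008, 0.2344, 0.1875], E[r] = 0.9961, γ^t·E[r] = 0.488086, running G = 1.747461
t=3: π = [0.2793, 0.2959, 0.2358, 0.1890], E[r] = 1.0171, γ^t·E[r] = 0.348862, running G = 2.096323
t=4: π = [0.2795, 0.2945, 0.2366, 0.1894], E[r] = 1.0250, γ^t·E[r] = 0.246108, running G = 2.342431

G = 2.3424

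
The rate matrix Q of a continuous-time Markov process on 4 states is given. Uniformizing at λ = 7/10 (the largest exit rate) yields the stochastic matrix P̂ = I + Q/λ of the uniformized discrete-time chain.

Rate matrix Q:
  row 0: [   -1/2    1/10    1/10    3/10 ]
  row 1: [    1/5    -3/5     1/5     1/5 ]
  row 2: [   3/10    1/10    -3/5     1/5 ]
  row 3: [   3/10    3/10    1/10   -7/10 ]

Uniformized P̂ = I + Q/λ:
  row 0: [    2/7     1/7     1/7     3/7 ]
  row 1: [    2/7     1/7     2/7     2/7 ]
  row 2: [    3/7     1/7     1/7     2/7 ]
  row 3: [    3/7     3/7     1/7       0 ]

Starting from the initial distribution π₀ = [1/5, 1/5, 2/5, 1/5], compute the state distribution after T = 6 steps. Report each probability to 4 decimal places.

t=0: π = [0.2000, 0.2000, 0.4000, 0.2000]
t=1: π = [0.3714, 0.2000, 0.1714, 0.2571]
t=2: π = [0.3469, 0.2163, 0.1714, 0.2653]
t=3: π = [0.3481, 0.2187, 0.1738, 0.2595]
t=4: π = [0.3476, 0.2170, 0.1741, 0.2613]
t=5: π = [0.3479, 0.2175, 0.1739, 0.2607]
t=6: π = [0.3478, 0.2173, 0.1739, 0.2609]

π = [0.3478, 0.2173, 0.1739, 0.2609]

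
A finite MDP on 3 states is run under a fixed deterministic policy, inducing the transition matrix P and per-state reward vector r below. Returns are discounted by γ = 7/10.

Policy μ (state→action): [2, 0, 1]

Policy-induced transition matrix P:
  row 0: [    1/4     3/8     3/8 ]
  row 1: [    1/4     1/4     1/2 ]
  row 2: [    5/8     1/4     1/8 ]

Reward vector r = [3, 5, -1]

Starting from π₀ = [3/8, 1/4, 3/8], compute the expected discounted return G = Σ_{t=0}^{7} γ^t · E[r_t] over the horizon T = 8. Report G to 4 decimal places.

t=0: π = [0.3750, 0.2500, 0.3750], E[r] = 2.0000, γ^t·E[r] = 2.000000, running G = 2.000000
t=1: π = [0.3906, 0.2969, 0.3125], E[r] = 2.3438, γ^t·E[r] = 1.640625, running G = 3.640625
t=2: π = [0.3672, 0.2988, 0.3340], E[r] = 2.2617, γ^t·E[r] = 1.108242, running G = 4.748867
t=3: π = [0.3752, 0.2959, 0.3289], E[r] = 2.2764, γ^t·E[r] = 0.780794, running G = 5.529661
t=4: π = [0.3733, 0.2969, 0.3298], E[r] = 2.2747, γ^t·E[r] = 0.546160, running G = 6.075821
t=5: π = [0.3737, 0.2967, 0.3297], E[r] = 2.2747, γ^t·E[r] = 0.382301, running G = 6.458122
t=6: π = [0.3736, 0.2967, 0.3297], E[r] = 2.2748, γ^t·E[r] = 0.267622, running G = 6.725744
t=7: π = [0.3736, 0.2967, 0.3297], E[r] = 2.2747, γ^t·E[r] = 0.187333, running G = 6.913077

G = 6.9131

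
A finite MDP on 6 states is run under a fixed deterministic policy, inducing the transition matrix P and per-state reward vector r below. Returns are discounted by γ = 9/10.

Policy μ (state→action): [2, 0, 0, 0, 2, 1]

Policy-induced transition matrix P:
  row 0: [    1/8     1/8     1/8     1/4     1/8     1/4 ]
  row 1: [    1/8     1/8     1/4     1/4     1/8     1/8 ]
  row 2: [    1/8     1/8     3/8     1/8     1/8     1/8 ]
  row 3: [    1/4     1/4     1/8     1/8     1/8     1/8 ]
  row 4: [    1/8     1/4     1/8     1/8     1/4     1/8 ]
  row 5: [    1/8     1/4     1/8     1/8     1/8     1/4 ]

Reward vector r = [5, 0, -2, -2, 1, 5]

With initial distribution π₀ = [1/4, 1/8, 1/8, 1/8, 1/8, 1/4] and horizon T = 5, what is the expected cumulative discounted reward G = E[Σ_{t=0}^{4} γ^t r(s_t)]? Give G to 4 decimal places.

t=0: π = [0.2500, 0.1250, 0.1250, 0.1250, 0.1250, 0.2500], E[r] = 2.1250, γ^t·E[r] = 2.125000, running G = 2.125000
t=1: π = [0.1406, 0.1875, 0.1719, 0.1719, 0.1406, 0.1875], E[r] = 1.0938, γ^t·E[r] = 0.984375, running G = 3.109375
t=2: π = [0.1465, 0.1875, 0.1914, 0.1660, 0.1426, 0.1660], E[r] = 0.9902, γ^t·E[r] = 0.802090, running G = 3.911465
t=3: π = [0.1458, 0.1843, 0.1963, 0.1667, 0.1428, 0.1641], E[r] = 0.9658, γ^t·E[r] = 0.704083, running G = 4.615548
t=4: π = [0.1458, 0.1842, 0.1971, 0.1663, 0.1429, 0.1637], E[r] = 0.9640, γ^t·E[r] = 0.632453, running G = 5.248001

G = 5.2480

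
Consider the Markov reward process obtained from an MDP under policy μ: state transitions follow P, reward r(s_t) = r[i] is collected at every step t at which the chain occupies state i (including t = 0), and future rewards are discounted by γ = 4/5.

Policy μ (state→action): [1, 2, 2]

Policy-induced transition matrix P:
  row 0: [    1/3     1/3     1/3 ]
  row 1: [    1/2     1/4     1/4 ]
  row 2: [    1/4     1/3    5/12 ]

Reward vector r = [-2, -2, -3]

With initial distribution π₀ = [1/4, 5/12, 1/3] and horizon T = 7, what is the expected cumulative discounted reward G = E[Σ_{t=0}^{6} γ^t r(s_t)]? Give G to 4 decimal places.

G = -9.2194

t=0: π = [0.2500, 0.4167, 0.3333], E[r] = -2.3333, γ^t·E[r] = -2.333333, running G = -2.333333
t=1: π = [0.3750, 0.2986, 0.3264], E[r] = -2.3264, γ^t·E[r] = -1.861111, running G = -4.194444
t=2: π = [0.3559, 0.3084, 0.3356], E[r] = -2.3356, γ^t·E[r] = -1.494815, running G = -5.689259
t=3: π = [0.3568, 0.3076, 0.3356], E[r] = -2.3356, γ^t·E[r] = -1.195827, running G = -6.885086
t=4: π = [0.3566, 0.3077, 0.3357], E[r] = -2.3357, γ^t·E[r] = -0.956688, running G = -7.841774
t=5: π = [0.3566, 0.3077, 0.3357], E[r] = -2.3357, γ^t·E[r] = -0.765350, running G = -8.607125
t=6: π = [0.3566, 0.3077, 0.3357], E[r] = -2.3357, γ^t·E[r] = -0.612280, running G = -9.219405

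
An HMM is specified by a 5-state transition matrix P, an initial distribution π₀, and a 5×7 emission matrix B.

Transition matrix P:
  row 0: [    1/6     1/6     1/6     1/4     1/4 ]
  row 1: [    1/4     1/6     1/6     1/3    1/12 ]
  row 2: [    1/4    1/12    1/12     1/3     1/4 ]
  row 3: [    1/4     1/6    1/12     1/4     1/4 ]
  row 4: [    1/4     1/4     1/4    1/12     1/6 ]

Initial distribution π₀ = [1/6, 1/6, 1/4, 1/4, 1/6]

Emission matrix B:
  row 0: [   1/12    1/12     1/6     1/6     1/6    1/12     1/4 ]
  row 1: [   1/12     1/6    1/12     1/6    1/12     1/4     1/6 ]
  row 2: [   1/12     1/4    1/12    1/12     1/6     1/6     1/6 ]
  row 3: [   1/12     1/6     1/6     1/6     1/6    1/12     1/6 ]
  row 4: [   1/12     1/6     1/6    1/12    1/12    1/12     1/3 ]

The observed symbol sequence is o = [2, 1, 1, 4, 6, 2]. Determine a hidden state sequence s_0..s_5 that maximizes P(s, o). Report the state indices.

t=0: δ = [2.778e-02, 1.389e-02, 2.083e-02, 4.167e-02, 2.778e-02]  (obs o_0=2)
t=1: δ = [8.681e-04, 1.157e-03, 1.736e-03, 1.736e-03, 1.736e-03]  ψ = [3, 3, 4, 3, 3]  (obs o_1=1)
t=2: δ = [3.617e-05, 7.234e-05, 1.085e-04, 9.645e-05, 7.234e-05]  ψ = [2, 4, 4, 2, 2]  (obs o_2=1)
t=3: δ = [4.521e-06, 1.507e-06, 3.014e-06, 6.028e-06, 2.261e-06]  ψ = [2, 4, 4, 2, 2]  (obs o_3=4)
t=4: δ = [3.768e-07, 1.674e-07, 1.256e-07, 2.512e-07, 5.023e-07]  ψ = [3, 3, 0, 3, 3]  (obs o_4=6)
t=5: δ = [2.093e-08, 1.047e-08, 1.047e-08, 1.570e-08, 1.570e-08]  ψ = [4, 4, 4, 0, 0]  (obs o_5=2)
backtrack: best end state = 0; path = [3, 4, 2, 3, 4, 0]

path = [3, 4, 2, 3, 4, 0]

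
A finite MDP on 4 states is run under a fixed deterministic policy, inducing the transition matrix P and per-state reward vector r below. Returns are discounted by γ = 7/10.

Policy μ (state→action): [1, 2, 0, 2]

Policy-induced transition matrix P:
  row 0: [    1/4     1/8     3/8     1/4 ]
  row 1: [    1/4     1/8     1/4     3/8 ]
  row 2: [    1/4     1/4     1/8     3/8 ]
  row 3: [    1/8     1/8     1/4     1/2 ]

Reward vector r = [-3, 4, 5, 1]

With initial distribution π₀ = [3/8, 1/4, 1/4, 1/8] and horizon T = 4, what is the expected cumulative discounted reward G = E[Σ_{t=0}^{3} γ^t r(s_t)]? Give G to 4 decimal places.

t=0: π = [0.3750, 0.2500, 0.2500, 0.1250], E[r] = 1.2500, γ^t·E[r] = 1.250000, running G = 1.250000
t=1: π = [0.2344, 0.1563, 0.2656, 0.3438], E[r] = 1.5938, γ^t·E[r] = 1.115625, running G = 2.365625
t=2: π = [0.2070, 0.1582, 0.2461, 0.3887], E[r] = 1.6309, γ^t·E[r] = 0.799121, running G = 3.164746
t=3: π = [0.2014, 0.1558, 0.2451, 0.3977], E[r] = 1.6421, γ^t·E[r] = 0.563237, running G = 3.727983

G = 3.7280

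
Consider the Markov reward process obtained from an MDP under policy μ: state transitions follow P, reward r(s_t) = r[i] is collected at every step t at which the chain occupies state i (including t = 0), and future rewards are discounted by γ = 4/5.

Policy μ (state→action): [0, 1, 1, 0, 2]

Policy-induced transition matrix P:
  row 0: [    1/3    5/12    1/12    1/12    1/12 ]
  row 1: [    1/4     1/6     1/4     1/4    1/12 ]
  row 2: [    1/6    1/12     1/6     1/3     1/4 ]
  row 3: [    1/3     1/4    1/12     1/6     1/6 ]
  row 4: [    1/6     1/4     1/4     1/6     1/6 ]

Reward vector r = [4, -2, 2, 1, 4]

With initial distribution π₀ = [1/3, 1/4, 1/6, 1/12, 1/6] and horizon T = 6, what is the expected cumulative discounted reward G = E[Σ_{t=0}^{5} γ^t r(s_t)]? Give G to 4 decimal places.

t=0: π = [0.3333, 0.2500, 0.1667, 0.0833, 0.1667], E[r] = 1.9167, γ^t·E[r] = 1.916667, running G = 1.916667
t=1: π = [0.2569, 0.2569, 0.1667, 0.1875, 0.1319], E[r] = 1.5625, γ^t·E[r] = 1.250000, running G = 3.166667
t=2: π = [0.2622, 0.2436, 0.1620, 0.1944, 0.1377], E[r] = 1.6308, γ^t·E[r] = 1.043704, running G = 4.210370
t=3: π = [0.2631, 0.2464, 0.1604, 0.1921, 0.1380], E[r] = 1.6245, γ^t·E[r] = 0.831753, running G = 5.042123
t=4: π = [0.2631, 0.2466, 0.1608, 0.1920, 0.1376], E[r] = 1.6230, γ^t·E[r] = 0.664764, running G = 5.706887
t=5: π = [0.2631, 0.2465, 0.1608, 0.1921, 0.1376], E[r] = 1.6232, γ^t·E[r] = 0.531895, running G = 6.238783

G = 6.2388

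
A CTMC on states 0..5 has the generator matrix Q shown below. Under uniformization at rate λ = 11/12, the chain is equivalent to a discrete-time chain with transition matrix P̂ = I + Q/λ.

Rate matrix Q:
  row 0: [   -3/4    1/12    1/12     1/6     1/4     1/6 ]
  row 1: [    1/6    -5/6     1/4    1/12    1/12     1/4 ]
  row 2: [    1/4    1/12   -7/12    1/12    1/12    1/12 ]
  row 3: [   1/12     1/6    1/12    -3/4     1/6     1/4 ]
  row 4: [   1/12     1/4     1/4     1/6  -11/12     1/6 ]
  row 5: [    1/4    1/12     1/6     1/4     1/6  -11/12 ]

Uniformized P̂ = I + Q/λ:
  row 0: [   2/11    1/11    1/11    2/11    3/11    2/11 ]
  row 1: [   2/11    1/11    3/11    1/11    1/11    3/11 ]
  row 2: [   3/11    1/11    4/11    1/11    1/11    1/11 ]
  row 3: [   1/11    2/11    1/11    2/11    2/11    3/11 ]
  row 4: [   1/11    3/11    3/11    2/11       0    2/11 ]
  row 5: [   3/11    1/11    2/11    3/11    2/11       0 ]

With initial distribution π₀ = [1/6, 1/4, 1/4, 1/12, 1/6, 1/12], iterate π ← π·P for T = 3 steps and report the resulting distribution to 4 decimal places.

t=0: π = [0.1667, 0.2500, 0.2500, 0.0833, 0.1667, 0.0833]
t=1: π = [0.1894, 0.1288, 0.2424, 0.1439, 0.1212, 0.1742]
t=2: π = [0.1956, 0.1260, 0.2183, 0.1639, 0.1433, 0.1529]
t=3: π = [0.1876, 0.1319, 0.2133, 0.1644, 0.1422, 0.1605]

π = [0.1876, 0.1319, 0.2133, 0.1644, 0.1422, 0.1605]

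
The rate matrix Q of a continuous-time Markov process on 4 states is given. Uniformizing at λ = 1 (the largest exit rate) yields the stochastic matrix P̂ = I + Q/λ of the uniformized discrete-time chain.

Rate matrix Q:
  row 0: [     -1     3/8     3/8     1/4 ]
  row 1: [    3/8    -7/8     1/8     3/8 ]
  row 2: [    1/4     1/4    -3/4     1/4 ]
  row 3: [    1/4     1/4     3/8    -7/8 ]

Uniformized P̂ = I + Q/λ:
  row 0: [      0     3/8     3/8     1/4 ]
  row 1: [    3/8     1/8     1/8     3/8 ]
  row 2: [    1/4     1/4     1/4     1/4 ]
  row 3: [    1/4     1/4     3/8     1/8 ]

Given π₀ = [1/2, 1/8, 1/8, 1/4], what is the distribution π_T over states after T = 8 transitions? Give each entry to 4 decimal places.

t=0: π = [0.5000, 0.1250, 0.1250, 0.2500]
t=1: π = [0.1406, 0.2969, 0.3281, 0.2344]
t=2: π = [0.2520, 0.2305, 0.2598, 0.2578]
t=3: π = [0.2158, 0.2527, 0.2849, 0.2466]
t=4: π = [0.2276, 0.2454, 0.2762, 0.2508]
t=5: π = [0.2238, 0.2478, 0.2791, 0.2493]
t=6: π = [0.2250, 0.2470, 0.2782, 0.2498]
t=7: π = [0.2246, 0.2473, 0.2785, 0.2496]
t=8: π = [0.2248, 0.2472, 0.2784, 0.2497]

π = [0.2248, 0.2472, 0.2784, 0.2497]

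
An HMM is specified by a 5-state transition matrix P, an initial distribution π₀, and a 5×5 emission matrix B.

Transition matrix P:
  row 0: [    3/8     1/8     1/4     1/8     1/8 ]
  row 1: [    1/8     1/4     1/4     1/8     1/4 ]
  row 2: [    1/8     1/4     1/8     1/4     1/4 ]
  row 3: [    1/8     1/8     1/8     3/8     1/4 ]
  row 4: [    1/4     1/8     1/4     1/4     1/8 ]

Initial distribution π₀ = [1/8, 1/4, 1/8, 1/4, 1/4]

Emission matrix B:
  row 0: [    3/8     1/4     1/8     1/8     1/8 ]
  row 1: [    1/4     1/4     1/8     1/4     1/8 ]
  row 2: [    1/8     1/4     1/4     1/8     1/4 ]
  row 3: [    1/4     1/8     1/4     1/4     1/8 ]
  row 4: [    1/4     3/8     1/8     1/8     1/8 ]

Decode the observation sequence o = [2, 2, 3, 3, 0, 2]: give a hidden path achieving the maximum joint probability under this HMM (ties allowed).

path = [3, 3, 3, 3, 3, 3]

t=0: δ = [1.562e-02, 3.125e-02, 3.125e-02, 6.250e-02, 3.125e-02]  (obs o_0=2)
t=1: δ = [9.766e-04, 9.766e-04, 1.953e-03, 5.859e-03, 1.953e-03]  ψ = [3, 1, 1, 3, 3]  (obs o_1=2)
t=2: δ = [9.155e-05, 1.831e-04, 9.155e-05, 5.493e-04, 1.831e-04]  ψ = [3, 3, 3, 3, 3]  (obs o_2=3)
t=3: δ = [8.583e-06, 1.717e-05, 8.583e-06, 5.150e-05, 1.717e-05]  ψ = [3, 3, 3, 3, 3]  (obs o_3=3)
t=4: δ = [2.414e-06, 1.609e-06, 8.047e-07, 4.828e-06, 3.219e-06]  ψ = [3, 3, 3, 3, 3]  (obs o_4=0)
t=5: δ = [1.132e-07, 7.544e-08, 2.012e-07, 4.526e-07, 1.509e-07]  ψ = [0, 3, 4, 3, 3]  (obs o_5=2)
backtrack: best end state = 3; path = [3, 3, 3, 3, 3, 3]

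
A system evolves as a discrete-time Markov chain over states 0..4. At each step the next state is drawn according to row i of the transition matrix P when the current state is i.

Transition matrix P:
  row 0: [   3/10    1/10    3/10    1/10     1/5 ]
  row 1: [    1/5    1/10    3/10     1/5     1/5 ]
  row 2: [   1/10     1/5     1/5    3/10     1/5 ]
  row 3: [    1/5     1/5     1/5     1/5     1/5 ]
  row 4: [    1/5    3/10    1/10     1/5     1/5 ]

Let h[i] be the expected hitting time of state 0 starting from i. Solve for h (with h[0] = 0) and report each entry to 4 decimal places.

First-step conditioning: h[0] = 0; for i ≠ 0, h[i] = 1 + Σ_k P[i][k]·h[k].
  h[1] = 1 + 1/10·h[1] + 3/10·h[2] + 1/5·h[3] + 1/5·h[4]
  h[2] = 1 + 1/5·h[1] + 1/5·h[2] + 3/10·h[3] + 1/5·h[4]
  h[3] = 1 + 1/5·h[1] + 1/5·h[2] + 1/5·h[3] + 1/5·h[4]
  h[4] = 1 + 3/10·h[1] + 1/10·h[2] + 1/5·h[3] + 1/5·h[4]
Solving the 4×4 linear system over states ≠ 0 gives exactly h = [0, 185/33, 55/9, 50/9, 545/99] (h[0] = 0 is the target).

h = [0.0000, 5.6061, 6.1111, 5.5556, 5.5051]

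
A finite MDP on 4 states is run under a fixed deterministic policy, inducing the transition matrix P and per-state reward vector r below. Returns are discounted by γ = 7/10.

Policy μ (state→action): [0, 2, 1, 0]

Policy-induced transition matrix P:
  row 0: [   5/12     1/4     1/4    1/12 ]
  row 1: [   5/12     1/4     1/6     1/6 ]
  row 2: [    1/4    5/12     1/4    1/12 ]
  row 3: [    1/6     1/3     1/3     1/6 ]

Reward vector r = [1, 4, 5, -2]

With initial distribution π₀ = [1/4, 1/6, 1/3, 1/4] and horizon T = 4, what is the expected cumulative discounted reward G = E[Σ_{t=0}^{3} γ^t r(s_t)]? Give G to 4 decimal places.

G = 6.0048

t=0: π = [0.2500, 0.1667, 0.3333, 0.2500], E[r] = 2.0833, γ^t·E[r] = 2.083333, running G = 2.083333
t=1: π = [0.2986, 0.3264, 0.2569, 0.1181], E[r] = 2.6528, γ^t·E[r] = 1.856944, running G = 3.940278
t=2: π = [0.3443, 0.3027, 0.2326, 0.1204], E[r] = 2.4774, γ^t·E[r] = 1.213941, running G = 5.154219
t=3: π = [0.3478, 0.2988, 0.2348, 0.1186], E[r] = 2.4799, γ^t·E[r] = 0.850602, running G = 6.004821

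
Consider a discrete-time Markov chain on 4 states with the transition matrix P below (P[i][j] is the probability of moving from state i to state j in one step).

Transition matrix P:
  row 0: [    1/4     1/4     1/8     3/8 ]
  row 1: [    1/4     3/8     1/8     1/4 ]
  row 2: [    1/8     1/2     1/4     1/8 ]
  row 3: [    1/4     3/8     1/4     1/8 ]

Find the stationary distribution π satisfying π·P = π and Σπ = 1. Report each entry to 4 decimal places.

π = [0.2281, 0.3684, 0.1754, 0.2281]

Balance equations π_j = Σ_i π_i·P[i][j]:
  π_0 = 1/4·π_0 + 1/4·π_1 + 1/8·π_2 + 1/4·π_3
  π_1 = 1/4·π_0 + 3/8·π_1 + 1/2·π_2 + 3/8·π_3
  π_2 = 1/8·π_0 + 1/8·π_1 + 1/4·π_2 + 1/4·π_3
  normalize: π_0 + π_1 + π_2 + π_3 = 1
Solving the linear system gives exactly π = [13/57, 7/19, 10/57, 13/57].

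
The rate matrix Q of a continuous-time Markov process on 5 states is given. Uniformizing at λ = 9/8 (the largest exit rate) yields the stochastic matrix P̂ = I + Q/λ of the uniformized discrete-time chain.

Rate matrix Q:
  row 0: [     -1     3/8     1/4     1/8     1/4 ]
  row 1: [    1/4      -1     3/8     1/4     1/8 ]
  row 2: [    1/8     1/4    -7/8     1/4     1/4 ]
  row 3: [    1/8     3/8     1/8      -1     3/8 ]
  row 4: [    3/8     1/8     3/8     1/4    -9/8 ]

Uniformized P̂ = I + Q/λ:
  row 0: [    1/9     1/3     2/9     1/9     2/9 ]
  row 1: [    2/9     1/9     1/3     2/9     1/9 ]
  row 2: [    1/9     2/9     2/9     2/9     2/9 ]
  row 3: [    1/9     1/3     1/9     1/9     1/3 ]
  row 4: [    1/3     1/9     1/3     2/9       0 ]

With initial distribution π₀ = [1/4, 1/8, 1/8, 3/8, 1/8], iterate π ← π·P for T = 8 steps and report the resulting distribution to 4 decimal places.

t=0: π = [0.2500, 0.1250, 0.1250, 0.3750, 0.1250]
t=1: π = [0.1528, 0.2639, 0.2083, 0.1528, 0.2222]
t=2: π = [0.1898, 0.2022, 0.2593, 0.1883, 0.1605]
t=3: π = [0.1692, 0.2239, 0.2416, 0.1802, 0.1850]
t=4: π = [0.1771, 0.2156, 0.2476, 0.1834, 0.1762]
t=5: π = [0.1742, 0.2187, 0.2454, 0.1822, 0.1795]
t=6: π = [0.1753, 0.2176, 0.2462, 0.1826, 0.1783]
t=7: π = [0.1749, 0.2180, 0.2459, 0.1825, 0.1787]
t=8: π = [0.1751, 0.2178, 0.2460, 0.1825, 0.1786]

π = [0.1751, 0.2178, 0.2460, 0.1825, 0.1786]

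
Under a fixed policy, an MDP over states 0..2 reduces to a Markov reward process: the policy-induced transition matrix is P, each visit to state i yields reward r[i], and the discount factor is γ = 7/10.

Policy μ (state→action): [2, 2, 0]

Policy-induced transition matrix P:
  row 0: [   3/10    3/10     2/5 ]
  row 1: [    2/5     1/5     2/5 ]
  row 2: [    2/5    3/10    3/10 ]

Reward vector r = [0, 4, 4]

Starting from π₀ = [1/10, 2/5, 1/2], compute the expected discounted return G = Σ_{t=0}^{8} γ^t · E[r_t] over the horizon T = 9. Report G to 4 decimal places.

t=0: π = [0.1000, 0.4000, 0.5000], E[r] = 3.6000, γ^t·E[r] = 3.600000, running G = 3.600000
t=1: π = [0.3900, 0.2600, 0.3500], E[r] = 2.4400, γ^t·E[r] = 1.708000, running G = 5.308000
t=2: π = [0.3610, 0.2740, 0.3650], E[r] = 2.5560, γ^t·E[r] = 1.252440, running G = 6.560440
t=3: π = [0.3639, 0.2726, 0.3635], E[r] = 2.5444, γ^t·E[r] = 0.872729, running G = 7.433169
t=4: π = [0.3636, 0.2727, 0.3637], E[r] = 2.5456, γ^t·E[r] = 0.611189, running G = 8.044358
t=5: π = [0.3636, 0.2727, 0.3636], E[r] = 2.5454, γ^t·E[r] = 0.427813, running G = 8.472171
t=6: π = [0.3636, 0.2727, 0.3636], E[r] = 2.5455, γ^t·E[r] = 0.299470, running G = 8.771641
t=7: π = [0.3636, 0.2727, 0.3636], E[r] = 2.5455, γ^t·E[r] = 0.209629, running G = 8.981270
t=8: π = [0.3636, 0.2727, 0.3636], E[r] = 2.5455, γ^t·E[r] = 0.146740, running G = 9.128011

G = 9.1280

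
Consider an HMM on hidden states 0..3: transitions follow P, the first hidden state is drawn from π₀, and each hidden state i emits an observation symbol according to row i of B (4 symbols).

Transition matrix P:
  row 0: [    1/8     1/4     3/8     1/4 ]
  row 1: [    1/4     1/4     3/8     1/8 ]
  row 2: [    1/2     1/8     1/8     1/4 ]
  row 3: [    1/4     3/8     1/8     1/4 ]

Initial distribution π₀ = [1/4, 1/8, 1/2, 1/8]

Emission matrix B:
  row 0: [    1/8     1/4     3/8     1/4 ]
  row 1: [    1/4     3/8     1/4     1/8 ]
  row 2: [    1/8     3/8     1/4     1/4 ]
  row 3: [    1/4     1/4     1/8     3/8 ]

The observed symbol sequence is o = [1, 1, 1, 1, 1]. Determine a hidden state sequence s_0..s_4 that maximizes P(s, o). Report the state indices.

t=0: δ = [6.250e-02, 4.688e-02, 1.875e-01, 3.125e-02]  (obs o_0=1)
t=1: δ = [2.344e-02, 8.789e-03, 8.789e-03, 1.172e-02]  ψ = [2, 2, 0, 2]  (obs o_1=1)
t=2: δ = [1.099e-03, 2.197e-03, 3.296e-03, 1.465e-03]  ψ = [2, 0, 0, 0]  (obs o_2=1)
t=3: δ = [4.120e-04, 2.060e-04, 3.090e-04, 2.060e-04]  ψ = [2, 1, 1, 2]  (obs o_3=1)
t=4: δ = [3.862e-05, 3.862e-05, 5.794e-05, 2.575e-05]  ψ = [2, 0, 0, 0]  (obs o_4=1)
backtrack: best end state = 2; path = [2, 0, 2, 0, 2]

path = [2, 0, 2, 0, 2]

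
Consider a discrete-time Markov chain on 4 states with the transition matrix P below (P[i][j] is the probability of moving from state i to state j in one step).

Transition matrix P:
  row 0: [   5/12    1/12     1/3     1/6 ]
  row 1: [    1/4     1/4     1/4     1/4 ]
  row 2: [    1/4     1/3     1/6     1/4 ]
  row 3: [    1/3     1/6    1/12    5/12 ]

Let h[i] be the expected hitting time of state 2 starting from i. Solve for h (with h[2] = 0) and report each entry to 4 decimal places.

h = [3.7872, 4.2979, 0.0000, 5.1064]

First-step conditioning: h[2] = 0; for i ≠ 2, h[i] = 1 + Σ_k P[i][k]·h[k].
  h[0] = 1 + 5/12·h[0] + 1/12·h[1] + 1/6·h[3]
  h[1] = 1 + 1/4·h[0] + 1/4·h[1] + 1/4·h[3]
  h[3] = 1 + 1/3·h[0] + 1/6·h[1] + 5/12·h[3]
Solving the 3×3 linear system over states ≠ 2 gives exactly h = [178/47, 202/47, 0, 240/47] (h[2] = 0 is the target).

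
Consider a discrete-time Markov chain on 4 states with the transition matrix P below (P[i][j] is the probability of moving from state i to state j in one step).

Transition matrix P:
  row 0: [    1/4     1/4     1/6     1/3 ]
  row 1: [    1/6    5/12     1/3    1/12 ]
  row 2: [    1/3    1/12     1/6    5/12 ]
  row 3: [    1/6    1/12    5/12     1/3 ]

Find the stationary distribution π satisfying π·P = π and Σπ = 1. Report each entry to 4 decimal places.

Balance equations π_j = Σ_i π_i·P[i][j]:
  π_0 = 1/4·π_0 + 1/6·π_1 + 1/3·π_2 + 1/6·π_3
  π_1 = 1/4·π_0 + 5/12·π_1 + 1/12·π_2 + 1/12·π_3
  π_2 = 1/6·π_0 + 1/3·π_1 + 1/6·π_2 + 5/12·π_3
  normalize: π_0 + π_1 + π_2 + π_3 = 1
Solving the linear system gives exactly π = [159/686, 251/1372, 377/1372, 213/686].

π = [0.2318, 0.1829, 0.2748, 0.3105]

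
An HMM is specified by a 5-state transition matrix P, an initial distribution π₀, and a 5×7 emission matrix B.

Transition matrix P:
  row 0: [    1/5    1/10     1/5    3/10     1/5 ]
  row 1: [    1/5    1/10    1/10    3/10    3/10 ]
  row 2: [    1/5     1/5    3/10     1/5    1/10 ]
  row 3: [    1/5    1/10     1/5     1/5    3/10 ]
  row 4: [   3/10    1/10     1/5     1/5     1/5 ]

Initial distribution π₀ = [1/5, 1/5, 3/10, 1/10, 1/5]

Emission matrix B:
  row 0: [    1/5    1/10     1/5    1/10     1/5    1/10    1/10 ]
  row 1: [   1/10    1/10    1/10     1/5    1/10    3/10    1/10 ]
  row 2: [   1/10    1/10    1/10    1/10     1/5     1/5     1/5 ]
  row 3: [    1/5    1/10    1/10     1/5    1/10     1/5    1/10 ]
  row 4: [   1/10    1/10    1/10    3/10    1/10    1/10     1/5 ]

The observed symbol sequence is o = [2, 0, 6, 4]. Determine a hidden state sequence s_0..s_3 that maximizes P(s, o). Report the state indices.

t=0: δ = [4.000e-02, 2.000e-02, 3.000e-02, 1.000e-02, 2.000e-02]  (obs o_0=2)
t=1: δ = [1.600e-03, 6.000e-04, 9.000e-04, 2.400e-03, 8.000e-04]  ψ = [0, 2, 2, 0, 0]  (obs o_1=0)
t=2: δ = [4.800e-05, 2.400e-05, 9.600e-05, 4.800e-05, 1.440e-04]  ψ = [3, 3, 3, 0, 3]  (obs o_2=6)
t=3: δ = [8.640e-06, 1.920e-06, 5.760e-06, 2.880e-06, 2.880e-06]  ψ = [4, 2, 2, 4, 4]  (obs o_3=4)
backtrack: best end state = 0; path = [0, 3, 4, 0]

path = [0, 3, 4, 0]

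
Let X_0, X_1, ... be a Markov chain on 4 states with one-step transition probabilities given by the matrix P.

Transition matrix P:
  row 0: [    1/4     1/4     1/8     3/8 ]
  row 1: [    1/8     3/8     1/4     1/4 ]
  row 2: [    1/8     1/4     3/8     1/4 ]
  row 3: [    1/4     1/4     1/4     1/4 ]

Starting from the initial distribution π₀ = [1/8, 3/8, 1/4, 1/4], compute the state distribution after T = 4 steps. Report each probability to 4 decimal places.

t=0: π = [0.1250, 0.3750, 0.2500, 0.2500]
t=1: π = [0.1719, 0.2969, 0.2656, 0.2656]
t=2: π = [0.1797, 0.2871, 0.2617, 0.2715]
t=3: π = [0.1814, 0.2859, 0.2603, 0.2725]
t=4: π = [0.1817, 0.2857, 0.2599, 0.2727]

π = [0.1817, 0.2857, 0.2599, 0.2727]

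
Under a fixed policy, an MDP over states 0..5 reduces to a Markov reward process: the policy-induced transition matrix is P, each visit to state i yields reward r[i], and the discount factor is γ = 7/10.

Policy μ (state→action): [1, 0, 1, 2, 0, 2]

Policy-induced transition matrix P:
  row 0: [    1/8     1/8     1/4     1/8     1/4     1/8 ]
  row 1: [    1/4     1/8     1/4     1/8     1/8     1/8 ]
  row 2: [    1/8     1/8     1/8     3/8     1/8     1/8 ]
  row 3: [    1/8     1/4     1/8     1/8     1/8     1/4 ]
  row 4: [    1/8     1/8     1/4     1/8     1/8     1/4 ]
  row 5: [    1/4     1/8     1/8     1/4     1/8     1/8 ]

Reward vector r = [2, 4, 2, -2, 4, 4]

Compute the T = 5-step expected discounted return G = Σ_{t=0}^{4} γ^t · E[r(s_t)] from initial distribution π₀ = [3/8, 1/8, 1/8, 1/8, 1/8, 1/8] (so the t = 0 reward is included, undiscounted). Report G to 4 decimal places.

G = 6.1299

t=0: π = [0.3750, 0.1250, 0.1250, 0.1250, 0.1250, 0.1250], E[r] = 2.2500, γ^t·E[r] = 2.250000, running G = 2.250000
t=1: π = [0.1563, 0.1406, 0.2031, 0.1719, 0.1719, 0.1563], E[r] = 2.2500, γ^t·E[r] = 1.575000, running G = 3.825000
t=2: π = [0.1621, 0.1465, 0.1836, 0.1953, 0.1445, 0.1680], E[r] = 2.1367, γ^t·E[r] = 1.046992, running G = 4.871992
t=3: π = [0.1643, 0.1494, 0.1816, 0.1919, 0.1453, 0.1675], E[r] = 2.1567, γ^t·E[r] = 0.739761, running G = 5.611753
t=4: π = [0.1646, 0.1490, 0.1824, 0.1913, 0.1455, 0.1671], E[r] = 2.1580, γ^t·E[r] = 0.518126, running G = 6.129879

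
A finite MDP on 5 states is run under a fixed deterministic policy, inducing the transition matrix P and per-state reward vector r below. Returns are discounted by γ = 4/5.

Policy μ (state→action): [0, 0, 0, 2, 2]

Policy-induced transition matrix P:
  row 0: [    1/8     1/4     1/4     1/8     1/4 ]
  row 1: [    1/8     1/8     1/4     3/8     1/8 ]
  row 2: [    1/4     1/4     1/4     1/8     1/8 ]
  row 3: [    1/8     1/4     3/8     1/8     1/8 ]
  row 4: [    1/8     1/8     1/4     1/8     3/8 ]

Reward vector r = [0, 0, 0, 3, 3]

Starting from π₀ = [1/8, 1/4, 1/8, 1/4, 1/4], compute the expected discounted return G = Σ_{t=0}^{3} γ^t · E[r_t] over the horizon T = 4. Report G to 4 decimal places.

G = 3.7050

t=0: π = [0.1250, 0.2500, 0.1250, 0.2500, 0.2500], E[r] = 1.5000, γ^t·E[r] = 1.500000, running G = 1.500000
t=1: π = [0.1406, 0.1875, 0.2813, 0.1875, 0.2031], E[r] = 1.1719, γ^t·E[r] = 0.937500, running G = 2.437500
t=2: π = [0.1602, 0.2012, 0.2734, 0.1719, 0.1934], E[r] = 1.0957, γ^t·E[r] = 0.701250, running G = 3.138750
t=3: π = [0.1592, 0.2007, 0.2715, 0.1753, 0.1934], E[r] = 1.1060, γ^t·E[r] = 0.566250, running G = 3.705000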